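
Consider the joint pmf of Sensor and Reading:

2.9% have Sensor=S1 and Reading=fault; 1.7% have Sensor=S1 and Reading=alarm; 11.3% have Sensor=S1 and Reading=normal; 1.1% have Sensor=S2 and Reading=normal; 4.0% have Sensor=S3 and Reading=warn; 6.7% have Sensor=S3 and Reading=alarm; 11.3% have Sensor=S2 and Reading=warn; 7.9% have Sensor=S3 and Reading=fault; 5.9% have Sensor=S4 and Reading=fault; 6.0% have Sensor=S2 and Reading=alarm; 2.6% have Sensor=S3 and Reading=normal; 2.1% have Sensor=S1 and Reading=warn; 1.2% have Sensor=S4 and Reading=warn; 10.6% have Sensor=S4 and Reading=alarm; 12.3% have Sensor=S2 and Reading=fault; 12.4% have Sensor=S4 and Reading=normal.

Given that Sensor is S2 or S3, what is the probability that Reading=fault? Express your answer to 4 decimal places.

P(Sensor=S2) = 0.011 + 0.113 + 0.060 + 0.123 = 0.307.
P(Sensor=S3) = 0.026 + 0.040 + 0.067 + 0.079 = 0.212.
P(Sensor ∈ {S2, S3}) = 0.307 + 0.212 = 0.519; P(Reading=fault, Sensor ∈ {S2, S3}) = 0.123 + 0.079 = 0.202.
P(Reading=fault | Sensor ∈ {S2, S3}) = 0.202/0.519 = 0.3892.

0.3892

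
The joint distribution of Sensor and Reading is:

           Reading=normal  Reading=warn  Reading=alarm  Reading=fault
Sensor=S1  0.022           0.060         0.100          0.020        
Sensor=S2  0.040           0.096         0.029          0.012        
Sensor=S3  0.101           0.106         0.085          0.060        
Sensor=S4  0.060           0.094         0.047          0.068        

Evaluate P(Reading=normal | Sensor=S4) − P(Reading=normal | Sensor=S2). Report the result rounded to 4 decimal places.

P(Sensor=S4) = 0.060 + 0.094 + 0.047 + 0.068 = 0.269; P(Reading=normal | Sensor=S4) = 0.060/0.269 = 0.22305.
P(Sensor=S2) = 0.040 + 0.096 + 0.029 + 0.012 = 0.177; P(Reading=normal | Sensor=S2) = 0.040/0.177 = 0.22599.
Difference = -0.0029.

-0.0029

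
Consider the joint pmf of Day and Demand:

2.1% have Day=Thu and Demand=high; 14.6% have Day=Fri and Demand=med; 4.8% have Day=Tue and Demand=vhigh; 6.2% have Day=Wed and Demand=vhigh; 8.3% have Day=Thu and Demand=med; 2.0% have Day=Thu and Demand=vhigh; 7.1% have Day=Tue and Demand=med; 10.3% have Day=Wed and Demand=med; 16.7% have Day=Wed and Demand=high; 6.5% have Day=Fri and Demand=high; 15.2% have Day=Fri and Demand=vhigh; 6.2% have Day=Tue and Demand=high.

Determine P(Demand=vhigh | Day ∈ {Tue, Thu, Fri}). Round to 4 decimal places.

P(Day=Tue) = 0.071 + 0.062 + 0.048 = 0.181.
P(Day=Thu) = 0.083 + 0.021 + 0.020 = 0.124.
P(Day=Fri) = 0.146 + 0.065 + 0.152 = 0.363.
P(Day ∈ {Tue, Thu, Fri}) = 0.181 + 0.124 + 0.363 = 0.668; P(Demand=vhigh, Day ∈ {Tue, Thu, Fri}) = 0.048 + 0.020 + 0.152 = 0.220.
P(Demand=vhigh | Day ∈ {Tue, Thu, Fri}) = 0.220/0.668 = 0.3293.

0.3293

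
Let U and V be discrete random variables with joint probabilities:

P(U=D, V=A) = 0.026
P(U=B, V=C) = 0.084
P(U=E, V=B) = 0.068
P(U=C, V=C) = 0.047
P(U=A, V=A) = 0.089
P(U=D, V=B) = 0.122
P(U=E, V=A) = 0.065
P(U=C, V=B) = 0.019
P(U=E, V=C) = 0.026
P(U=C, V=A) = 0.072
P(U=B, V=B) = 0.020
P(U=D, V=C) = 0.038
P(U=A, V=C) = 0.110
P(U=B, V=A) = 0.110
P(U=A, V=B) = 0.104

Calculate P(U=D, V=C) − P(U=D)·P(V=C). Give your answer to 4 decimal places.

-0.0187

P(U=D) = 0.026 + 0.122 + 0.038 = 0.186.
P(V=C) = 0.110 + 0.084 + 0.047 + 0.038 + 0.026 = 0.305.
P(U=D, V=C) − P(U=D)P(V=C) = 0.038 − 0.186×0.305 = -0.0187.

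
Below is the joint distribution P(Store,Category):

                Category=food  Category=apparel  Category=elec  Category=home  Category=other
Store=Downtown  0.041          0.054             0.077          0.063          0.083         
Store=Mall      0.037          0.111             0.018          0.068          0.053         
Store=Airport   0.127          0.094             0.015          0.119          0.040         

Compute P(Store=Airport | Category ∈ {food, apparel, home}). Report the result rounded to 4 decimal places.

0.4762

P(Category=food) = 0.041 + 0.037 + 0.127 = 0.205.
P(Category=apparel) = 0.054 + 0.111 + 0.094 = 0.259.
P(Category=home) = 0.063 + 0.068 + 0.119 = 0.250.
P(Category ∈ {food, apparel, home}) = 0.205 + 0.259 + 0.250 = 0.714; P(Store=Airport, Category ∈ {food, apparel, home}) = 0.127 + 0.094 + 0.119 = 0.340.
P(Store=Airport | Category ∈ {food, apparel, home}) = 0.340/0.714 = 0.4762.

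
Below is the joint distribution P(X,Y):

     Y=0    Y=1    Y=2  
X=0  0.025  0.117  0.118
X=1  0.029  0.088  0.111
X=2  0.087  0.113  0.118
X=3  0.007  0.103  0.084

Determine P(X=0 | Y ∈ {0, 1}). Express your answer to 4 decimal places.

P(Y=0) = 0.025 + 0.029 + 0.087 + 0.007 = 0.148.
P(Y=1) = 0.117 + 0.088 + 0.113 + 0.103 = 0.421.
P(Y ∈ {0, 1}) = 0.148 + 0.421 = 0.569; P(X=0, Y ∈ {0, 1}) = 0.025 + 0.117 = 0.142.
P(X=0 | Y ∈ {0, 1}) = 0.142/0.569 = 0.2496.

0.2496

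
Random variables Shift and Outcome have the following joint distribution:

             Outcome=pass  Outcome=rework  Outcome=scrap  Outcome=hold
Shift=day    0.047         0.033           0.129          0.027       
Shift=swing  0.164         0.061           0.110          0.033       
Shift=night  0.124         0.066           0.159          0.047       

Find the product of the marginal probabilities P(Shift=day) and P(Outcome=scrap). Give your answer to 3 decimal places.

P(Shift=day) = 0.047 + 0.033 + 0.129 + 0.027 = 0.236.
P(Outcome=scrap) = 0.129 + 0.110 + 0.159 = 0.398.
Product: 0.236 × 0.398 = 0.094.

0.094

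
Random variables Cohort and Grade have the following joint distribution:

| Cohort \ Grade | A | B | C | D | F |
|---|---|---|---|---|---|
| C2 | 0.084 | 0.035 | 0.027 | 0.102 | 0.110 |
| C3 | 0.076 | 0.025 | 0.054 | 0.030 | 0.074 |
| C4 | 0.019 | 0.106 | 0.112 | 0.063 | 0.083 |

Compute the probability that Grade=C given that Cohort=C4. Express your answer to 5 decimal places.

0.29243

P(Cohort=C4) = 0.019 + 0.106 + 0.112 + 0.063 + 0.083 = 0.383.
P(Grade=C | Cohort=C4) = 0.112/0.383 = 0.29243.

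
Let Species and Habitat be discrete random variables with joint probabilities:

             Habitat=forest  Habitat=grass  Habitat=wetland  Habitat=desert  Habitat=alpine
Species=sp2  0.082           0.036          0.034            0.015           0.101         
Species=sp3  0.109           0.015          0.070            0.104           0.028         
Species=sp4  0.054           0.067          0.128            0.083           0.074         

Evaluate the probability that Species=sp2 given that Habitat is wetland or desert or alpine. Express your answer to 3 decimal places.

0.235

P(Habitat=wetland) = 0.034 + 0.070 + 0.128 = 0.232.
P(Habitat=desert) = 0.015 + 0.104 + 0.083 = 0.202.
P(Habitat=alpine) = 0.101 + 0.028 + 0.074 = 0.203.
P(Habitat ∈ {wetland, desert, alpine}) = 0.232 + 0.202 + 0.203 = 0.637; P(Species=sp2, Habitat ∈ {wetland, desert, alpine}) = 0.034 + 0.015 + 0.101 = 0.150.
P(Species=sp2 | Habitat ∈ {wetland, desert, alpine}) = 0.150/0.637 = 0.235.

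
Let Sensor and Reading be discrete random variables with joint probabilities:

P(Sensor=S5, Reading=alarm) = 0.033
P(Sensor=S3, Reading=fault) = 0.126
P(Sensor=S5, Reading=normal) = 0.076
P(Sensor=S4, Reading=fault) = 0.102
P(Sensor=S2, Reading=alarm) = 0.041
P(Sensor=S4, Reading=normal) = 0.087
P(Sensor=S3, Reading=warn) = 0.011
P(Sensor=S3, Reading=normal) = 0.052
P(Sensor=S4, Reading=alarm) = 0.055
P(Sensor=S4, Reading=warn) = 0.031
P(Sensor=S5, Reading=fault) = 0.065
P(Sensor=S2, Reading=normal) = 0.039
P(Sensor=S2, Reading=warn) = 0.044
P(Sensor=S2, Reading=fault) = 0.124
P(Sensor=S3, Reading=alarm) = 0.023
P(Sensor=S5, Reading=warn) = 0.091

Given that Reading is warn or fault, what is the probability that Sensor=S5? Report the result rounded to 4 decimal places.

P(Reading=warn) = 0.044 + 0.011 + 0.031 + 0.091 = 0.177.
P(Reading=fault) = 0.124 + 0.126 + 0.102 + 0.065 = 0.417.
P(Reading ∈ {warn, fault}) = 0.177 + 0.417 = 0.594; P(Sensor=S5, Reading ∈ {warn, fault}) = 0.091 + 0.065 = 0.156.
P(Sensor=S5 | Reading ∈ {warn, fault}) = 0.156/0.594 = 0.2626.

0.2626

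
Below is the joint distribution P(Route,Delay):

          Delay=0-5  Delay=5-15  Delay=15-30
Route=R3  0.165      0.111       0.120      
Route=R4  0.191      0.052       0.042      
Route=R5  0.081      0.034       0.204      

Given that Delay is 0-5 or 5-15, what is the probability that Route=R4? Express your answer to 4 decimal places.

0.3833

P(Delay=0-5) = 0.165 + 0.191 + 0.081 = 0.437.
P(Delay=5-15) = 0.111 + 0.052 + 0.034 = 0.197.
P(Delay ∈ {0-5, 5-15}) = 0.437 + 0.197 = 0.634; P(Route=R4, Delay ∈ {0-5, 5-15}) = 0.191 + 0.052 = 0.243.
P(Route=R4 | Delay ∈ {0-5, 5-15}) = 0.243/0.634 = 0.3833.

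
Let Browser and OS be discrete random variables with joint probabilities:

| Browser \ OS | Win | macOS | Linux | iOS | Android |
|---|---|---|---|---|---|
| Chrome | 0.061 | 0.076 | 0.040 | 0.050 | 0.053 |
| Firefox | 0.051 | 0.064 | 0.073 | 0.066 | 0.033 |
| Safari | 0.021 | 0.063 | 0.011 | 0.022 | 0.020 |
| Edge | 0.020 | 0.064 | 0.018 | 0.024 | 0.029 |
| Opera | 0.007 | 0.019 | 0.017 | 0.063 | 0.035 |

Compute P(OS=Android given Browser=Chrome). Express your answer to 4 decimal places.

P(Browser=Chrome) = 0.061 + 0.076 + 0.040 + 0.050 + 0.053 = 0.280.
P(OS=Android | Browser=Chrome) = 0.053/0.280 = 0.1893.

0.1893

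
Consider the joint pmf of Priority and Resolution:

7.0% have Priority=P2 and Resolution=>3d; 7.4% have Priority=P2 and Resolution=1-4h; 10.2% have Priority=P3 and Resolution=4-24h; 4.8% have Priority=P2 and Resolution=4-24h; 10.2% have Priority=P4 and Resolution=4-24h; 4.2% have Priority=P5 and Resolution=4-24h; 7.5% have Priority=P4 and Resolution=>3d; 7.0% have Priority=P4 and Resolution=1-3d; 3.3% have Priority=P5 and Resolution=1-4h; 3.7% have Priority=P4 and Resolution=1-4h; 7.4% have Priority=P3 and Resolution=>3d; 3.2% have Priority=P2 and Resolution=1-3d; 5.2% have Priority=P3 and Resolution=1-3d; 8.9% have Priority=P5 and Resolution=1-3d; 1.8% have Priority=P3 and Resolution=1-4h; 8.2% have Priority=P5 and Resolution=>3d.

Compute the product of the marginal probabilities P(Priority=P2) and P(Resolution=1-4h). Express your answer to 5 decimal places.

P(Priority=P2) = 0.074 + 0.048 + 0.032 + 0.070 = 0.224.
P(Resolution=1-4h) = 0.074 + 0.018 + 0.037 + 0.033 = 0.162.
Product: 0.224 × 0.162 = 0.03629.

0.03629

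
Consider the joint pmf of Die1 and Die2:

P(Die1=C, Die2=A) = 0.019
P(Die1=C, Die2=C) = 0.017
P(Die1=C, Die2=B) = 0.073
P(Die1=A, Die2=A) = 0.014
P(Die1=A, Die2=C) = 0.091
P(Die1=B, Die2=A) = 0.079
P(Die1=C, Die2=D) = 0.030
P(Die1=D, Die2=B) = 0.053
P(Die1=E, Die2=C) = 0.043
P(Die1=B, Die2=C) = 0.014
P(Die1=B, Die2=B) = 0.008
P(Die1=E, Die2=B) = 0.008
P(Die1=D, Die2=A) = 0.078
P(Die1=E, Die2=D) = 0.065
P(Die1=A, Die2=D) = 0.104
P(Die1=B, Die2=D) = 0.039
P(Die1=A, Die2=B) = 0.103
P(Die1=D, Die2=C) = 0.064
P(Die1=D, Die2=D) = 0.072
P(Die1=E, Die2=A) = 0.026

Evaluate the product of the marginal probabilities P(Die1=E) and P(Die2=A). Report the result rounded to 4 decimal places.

P(Die1=E) = 0.026 + 0.008 + 0.043 + 0.065 = 0.142.
P(Die2=A) = 0.014 + 0.079 + 0.019 + 0.078 + 0.026 = 0.216.
Product: 0.142 × 0.216 = 0.0307.

0.0307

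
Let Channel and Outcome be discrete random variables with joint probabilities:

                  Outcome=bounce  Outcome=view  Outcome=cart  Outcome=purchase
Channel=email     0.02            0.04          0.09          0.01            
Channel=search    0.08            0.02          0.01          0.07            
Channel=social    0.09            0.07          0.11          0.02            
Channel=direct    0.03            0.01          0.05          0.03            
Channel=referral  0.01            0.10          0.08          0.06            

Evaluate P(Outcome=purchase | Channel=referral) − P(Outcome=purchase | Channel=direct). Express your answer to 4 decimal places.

-0.0100

P(Channel=referral) = 0.01 + 0.10 + 0.08 + 0.06 = 0.25; P(Outcome=purchase | Channel=referral) = 0.06/0.25 = 0.24000.
P(Channel=direct) = 0.03 + 0.01 + 0.05 + 0.03 = 0.12; P(Outcome=purchase | Channel=direct) = 0.03/0.12 = 0.25000.
Difference = -0.0100.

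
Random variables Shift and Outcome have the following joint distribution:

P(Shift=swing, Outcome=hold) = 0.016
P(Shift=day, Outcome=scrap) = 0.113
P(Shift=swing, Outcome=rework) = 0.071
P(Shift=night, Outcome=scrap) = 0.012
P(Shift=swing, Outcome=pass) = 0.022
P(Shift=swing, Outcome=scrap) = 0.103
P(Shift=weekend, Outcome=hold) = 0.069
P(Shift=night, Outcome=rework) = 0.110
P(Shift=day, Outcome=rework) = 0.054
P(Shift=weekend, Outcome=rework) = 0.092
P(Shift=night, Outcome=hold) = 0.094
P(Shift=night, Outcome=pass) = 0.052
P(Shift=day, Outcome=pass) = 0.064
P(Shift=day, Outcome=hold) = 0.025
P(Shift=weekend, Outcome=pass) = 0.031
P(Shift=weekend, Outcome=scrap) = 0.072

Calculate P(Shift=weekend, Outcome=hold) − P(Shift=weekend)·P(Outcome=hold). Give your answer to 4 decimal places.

P(Shift=weekend) = 0.031 + 0.092 + 0.072 + 0.069 = 0.264.
P(Outcome=hold) = 0.025 + 0.016 + 0.094 + 0.069 = 0.204.
P(Shift=weekend, Outcome=hold) − P(Shift=weekend)P(Outcome=hold) = 0.069 − 0.264×0.204 = 0.0151.

0.0151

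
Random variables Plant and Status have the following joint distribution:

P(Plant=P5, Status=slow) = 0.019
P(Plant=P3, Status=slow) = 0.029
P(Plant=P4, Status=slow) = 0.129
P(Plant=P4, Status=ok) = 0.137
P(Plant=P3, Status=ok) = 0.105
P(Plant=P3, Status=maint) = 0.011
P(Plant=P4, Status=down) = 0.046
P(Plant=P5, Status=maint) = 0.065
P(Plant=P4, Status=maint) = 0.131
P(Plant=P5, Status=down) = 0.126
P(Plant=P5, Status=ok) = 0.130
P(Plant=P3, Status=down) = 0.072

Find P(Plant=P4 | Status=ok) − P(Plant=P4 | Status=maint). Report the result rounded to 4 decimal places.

-0.2646

P(Status=ok) = 0.105 + 0.137 + 0.130 = 0.372; P(Plant=P4 | Status=ok) = 0.137/0.372 = 0.36828.
P(Status=maint) = 0.011 + 0.131 + 0.065 = 0.207; P(Plant=P4 | Status=maint) = 0.131/0.207 = 0.63285.
Difference = -0.2646.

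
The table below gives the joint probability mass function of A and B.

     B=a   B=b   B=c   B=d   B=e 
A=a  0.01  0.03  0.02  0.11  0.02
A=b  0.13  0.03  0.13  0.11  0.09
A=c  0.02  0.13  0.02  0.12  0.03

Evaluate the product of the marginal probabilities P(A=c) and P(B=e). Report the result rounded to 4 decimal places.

0.0448

P(A=c) = 0.02 + 0.13 + 0.02 + 0.12 + 0.03 = 0.32.
P(B=e) = 0.02 + 0.09 + 0.03 = 0.14.
Product: 0.32 × 0.14 = 0.0448.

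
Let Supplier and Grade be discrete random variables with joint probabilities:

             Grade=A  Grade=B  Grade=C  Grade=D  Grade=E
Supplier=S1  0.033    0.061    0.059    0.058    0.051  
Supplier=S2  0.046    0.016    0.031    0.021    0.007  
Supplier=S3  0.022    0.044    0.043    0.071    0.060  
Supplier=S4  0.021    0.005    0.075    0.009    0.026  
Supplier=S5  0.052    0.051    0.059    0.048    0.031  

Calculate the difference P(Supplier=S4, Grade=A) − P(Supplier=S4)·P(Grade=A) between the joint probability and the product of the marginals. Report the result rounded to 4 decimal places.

P(Supplier=S4) = 0.021 + 0.005 + 0.075 + 0.009 + 0.026 = 0.136.
P(Grade=A) = 0.033 + 0.046 + 0.022 + 0.021 + 0.052 = 0.174.
P(Supplier=S4, Grade=A) − P(Supplier=S4)P(Grade=A) = 0.021 − 0.136×0.174 = -0.0027.

-0.0027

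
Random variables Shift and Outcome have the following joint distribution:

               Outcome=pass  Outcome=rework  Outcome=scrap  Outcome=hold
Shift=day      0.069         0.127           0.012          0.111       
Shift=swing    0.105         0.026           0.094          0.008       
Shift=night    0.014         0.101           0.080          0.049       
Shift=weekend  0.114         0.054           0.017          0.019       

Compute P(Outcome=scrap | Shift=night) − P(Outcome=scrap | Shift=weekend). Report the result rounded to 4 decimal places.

0.2445

P(Shift=night) = 0.014 + 0.101 + 0.080 + 0.049 = 0.244; P(Outcome=scrap | Shift=night) = 0.080/0.244 = 0.32787.
P(Shift=weekend) = 0.114 + 0.054 + 0.017 + 0.019 = 0.204; P(Outcome=scrap | Shift=weekend) = 0.017/0.204 = 0.08333.
Difference = 0.2445.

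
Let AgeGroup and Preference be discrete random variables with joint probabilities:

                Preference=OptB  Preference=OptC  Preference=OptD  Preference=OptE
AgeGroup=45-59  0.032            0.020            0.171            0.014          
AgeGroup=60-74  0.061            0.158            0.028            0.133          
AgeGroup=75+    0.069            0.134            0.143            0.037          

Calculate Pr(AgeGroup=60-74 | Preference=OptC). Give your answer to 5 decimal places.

0.50641

P(Preference=OptC) = 0.020 + 0.158 + 0.134 = 0.312.
P(AgeGroup=60-74 | Preference=OptC) = 0.158/0.312 = 0.50641.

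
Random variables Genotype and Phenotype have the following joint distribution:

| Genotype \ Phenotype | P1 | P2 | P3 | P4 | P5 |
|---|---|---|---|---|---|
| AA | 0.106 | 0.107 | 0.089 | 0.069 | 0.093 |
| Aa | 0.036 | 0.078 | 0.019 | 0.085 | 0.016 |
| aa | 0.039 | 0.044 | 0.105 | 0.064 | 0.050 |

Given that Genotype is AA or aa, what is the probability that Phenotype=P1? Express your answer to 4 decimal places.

0.1893

P(Genotype=AA) = 0.106 + 0.107 + 0.089 + 0.069 + 0.093 = 0.464.
P(Genotype=aa) = 0.039 + 0.044 + 0.105 + 0.064 + 0.050 = 0.302.
P(Genotype ∈ {AA, aa}) = 0.464 + 0.302 = 0.766; P(Phenotype=P1, Genotype ∈ {AA, aa}) = 0.106 + 0.039 = 0.145.
P(Phenotype=P1 | Genotype ∈ {AA, aa}) = 0.145/0.766 = 0.1893.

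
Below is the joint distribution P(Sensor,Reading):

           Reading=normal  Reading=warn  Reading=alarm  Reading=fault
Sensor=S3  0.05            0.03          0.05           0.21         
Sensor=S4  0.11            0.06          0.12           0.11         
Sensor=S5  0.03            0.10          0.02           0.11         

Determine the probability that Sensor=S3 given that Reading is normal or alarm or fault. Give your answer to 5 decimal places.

0.38272

P(Reading=normal) = 0.05 + 0.11 + 0.03 = 0.19.
P(Reading=alarm) = 0.05 + 0.12 + 0.02 = 0.19.
P(Reading=fault) = 0.21 + 0.11 + 0.11 = 0.43.
P(Reading ∈ {normal, alarm, fault}) = 0.19 + 0.19 + 0.43 = 0.81; P(Sensor=S3, Reading ∈ {normal, alarm, fault}) = 0.05 + 0.05 + 0.21 = 0.31.
P(Sensor=S3 | Reading ∈ {normal, alarm, fault}) = 0.31/0.81 = 0.38272.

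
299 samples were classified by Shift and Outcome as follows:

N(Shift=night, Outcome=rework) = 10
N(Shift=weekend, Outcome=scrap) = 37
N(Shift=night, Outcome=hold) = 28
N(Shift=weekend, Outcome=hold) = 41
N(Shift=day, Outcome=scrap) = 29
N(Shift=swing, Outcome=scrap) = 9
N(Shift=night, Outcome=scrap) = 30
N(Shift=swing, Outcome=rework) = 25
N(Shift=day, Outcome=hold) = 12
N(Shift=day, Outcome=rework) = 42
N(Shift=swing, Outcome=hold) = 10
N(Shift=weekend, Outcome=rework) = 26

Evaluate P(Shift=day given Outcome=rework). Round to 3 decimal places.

Total with Outcome=rework: 42 + 25 + 10 + 26 = 103.
P(Shift=day | Outcome=rework) = 42/103 = 0.408.

0.408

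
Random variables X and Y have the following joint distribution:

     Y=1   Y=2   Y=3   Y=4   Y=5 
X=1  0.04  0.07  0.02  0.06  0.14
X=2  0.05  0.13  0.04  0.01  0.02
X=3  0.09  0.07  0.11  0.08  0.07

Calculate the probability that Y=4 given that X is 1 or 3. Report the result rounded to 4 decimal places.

P(X=1) = 0.04 + 0.07 + 0.02 + 0.06 + 0.14 = 0.33.
P(X=3) = 0.09 + 0.07 + 0.11 + 0.08 + 0.07 = 0.42.
P(X ∈ {1, 3}) = 0.33 + 0.42 = 0.75; P(Y=4, X ∈ {1, 3}) = 0.06 + 0.08 = 0.14.
P(Y=4 | X ∈ {1, 3}) = 0.14/0.75 = 0.1867.

0.1867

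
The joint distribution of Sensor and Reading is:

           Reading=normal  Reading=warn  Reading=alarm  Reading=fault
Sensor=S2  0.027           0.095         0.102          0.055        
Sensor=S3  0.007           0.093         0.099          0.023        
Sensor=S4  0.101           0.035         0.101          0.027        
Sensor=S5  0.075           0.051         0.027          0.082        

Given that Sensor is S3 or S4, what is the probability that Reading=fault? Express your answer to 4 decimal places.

0.1029

P(Sensor=S3) = 0.007 + 0.093 + 0.099 + 0.023 = 0.222.
P(Sensor=S4) = 0.101 + 0.035 + 0.101 + 0.027 = 0.264.
P(Sensor ∈ {S3, S4}) = 0.222 + 0.264 = 0.486; P(Reading=fault, Sensor ∈ {S3, S4}) = 0.023 + 0.027 = 0.050.
P(Reading=fault | Sensor ∈ {S3, S4}) = 0.050/0.486 = 0.1029.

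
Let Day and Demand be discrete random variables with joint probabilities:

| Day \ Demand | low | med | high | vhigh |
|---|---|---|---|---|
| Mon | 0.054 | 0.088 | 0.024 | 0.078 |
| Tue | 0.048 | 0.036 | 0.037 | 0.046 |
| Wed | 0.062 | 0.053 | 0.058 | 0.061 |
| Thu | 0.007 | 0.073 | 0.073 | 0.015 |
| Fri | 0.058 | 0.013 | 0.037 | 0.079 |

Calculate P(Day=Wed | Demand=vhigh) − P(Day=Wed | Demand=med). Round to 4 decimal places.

0.0171

P(Demand=vhigh) = 0.078 + 0.046 + 0.061 + 0.015 + 0.079 = 0.279; P(Day=Wed | Demand=vhigh) = 0.061/0.279 = 0.21864.
P(Demand=med) = 0.088 + 0.036 + 0.053 + 0.073 + 0.013 = 0.263; P(Day=Wed | Demand=med) = 0.053/0.263 = 0.20152.
Difference = 0.0171.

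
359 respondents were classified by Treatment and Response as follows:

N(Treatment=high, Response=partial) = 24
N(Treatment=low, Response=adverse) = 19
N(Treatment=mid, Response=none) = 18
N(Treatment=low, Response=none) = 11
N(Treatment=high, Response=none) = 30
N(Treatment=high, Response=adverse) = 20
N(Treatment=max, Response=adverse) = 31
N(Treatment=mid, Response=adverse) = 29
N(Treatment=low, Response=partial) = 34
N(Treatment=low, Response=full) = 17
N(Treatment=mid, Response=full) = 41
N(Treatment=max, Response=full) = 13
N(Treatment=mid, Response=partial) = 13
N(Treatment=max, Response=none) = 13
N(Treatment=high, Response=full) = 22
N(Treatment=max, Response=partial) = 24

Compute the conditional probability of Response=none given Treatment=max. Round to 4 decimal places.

0.1605

Total with Treatment=max: 13 + 24 + 13 + 31 = 81.
P(Response=none | Treatment=max) = 13/81 = 0.1605.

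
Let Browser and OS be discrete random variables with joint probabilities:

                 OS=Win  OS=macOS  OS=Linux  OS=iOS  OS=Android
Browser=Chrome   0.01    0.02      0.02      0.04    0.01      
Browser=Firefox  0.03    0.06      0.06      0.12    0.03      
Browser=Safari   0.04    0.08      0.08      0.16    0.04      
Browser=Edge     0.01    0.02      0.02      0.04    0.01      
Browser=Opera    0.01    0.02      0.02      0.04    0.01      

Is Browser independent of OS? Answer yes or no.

yes

Every cell satisfies P(Browser,OS) = P(Browser)·P(OS). For instance P(Browser=Chrome) = 0.10, P(OS=Linux) = 0.20, and 0.10×0.20 = 0.02 matches the joint entry. So Browser and OS are independent.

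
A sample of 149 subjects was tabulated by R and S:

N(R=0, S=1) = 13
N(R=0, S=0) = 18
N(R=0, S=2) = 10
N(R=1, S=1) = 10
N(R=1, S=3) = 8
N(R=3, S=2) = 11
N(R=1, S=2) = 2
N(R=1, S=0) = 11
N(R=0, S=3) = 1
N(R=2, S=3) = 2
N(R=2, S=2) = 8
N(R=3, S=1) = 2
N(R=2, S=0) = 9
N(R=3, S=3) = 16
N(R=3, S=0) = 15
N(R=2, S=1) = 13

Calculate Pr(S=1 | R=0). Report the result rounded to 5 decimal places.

0.30952

Total with R=0: 18 + 13 + 10 + 1 = 42.
P(S=1 | R=0) = 13/42 = 0.30952.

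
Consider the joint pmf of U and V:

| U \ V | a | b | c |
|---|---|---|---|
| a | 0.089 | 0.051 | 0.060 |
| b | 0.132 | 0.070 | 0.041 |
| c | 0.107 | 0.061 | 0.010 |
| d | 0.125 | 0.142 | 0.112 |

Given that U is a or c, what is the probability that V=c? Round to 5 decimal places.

P(U=a) = 0.089 + 0.051 + 0.060 = 0.200.
P(U=c) = 0.107 + 0.061 + 0.010 = 0.178.
P(U ∈ {a, c}) = 0.200 + 0.178 = 0.378; P(V=c, U ∈ {a, c}) = 0.060 + 0.010 = 0.070.
P(V=c | U ∈ {a, c}) = 0.070/0.378 = 0.18519.

0.18519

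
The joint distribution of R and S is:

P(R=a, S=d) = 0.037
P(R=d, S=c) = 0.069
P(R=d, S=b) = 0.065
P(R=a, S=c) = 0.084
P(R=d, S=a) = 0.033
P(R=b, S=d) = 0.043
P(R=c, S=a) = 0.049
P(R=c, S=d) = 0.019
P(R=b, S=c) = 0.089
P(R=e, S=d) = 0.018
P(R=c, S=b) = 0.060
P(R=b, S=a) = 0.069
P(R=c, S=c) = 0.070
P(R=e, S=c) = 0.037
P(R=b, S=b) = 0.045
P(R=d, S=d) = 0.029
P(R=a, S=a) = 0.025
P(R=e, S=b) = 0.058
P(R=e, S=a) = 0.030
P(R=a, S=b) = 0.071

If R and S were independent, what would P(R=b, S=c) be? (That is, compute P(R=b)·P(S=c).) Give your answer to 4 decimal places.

0.0859

P(R=b) = 0.069 + 0.045 + 0.089 + 0.043 = 0.246.
P(S=c) = 0.084 + 0.089 + 0.070 + 0.069 + 0.037 = 0.349.
Product: 0.246 × 0.349 = 0.0859.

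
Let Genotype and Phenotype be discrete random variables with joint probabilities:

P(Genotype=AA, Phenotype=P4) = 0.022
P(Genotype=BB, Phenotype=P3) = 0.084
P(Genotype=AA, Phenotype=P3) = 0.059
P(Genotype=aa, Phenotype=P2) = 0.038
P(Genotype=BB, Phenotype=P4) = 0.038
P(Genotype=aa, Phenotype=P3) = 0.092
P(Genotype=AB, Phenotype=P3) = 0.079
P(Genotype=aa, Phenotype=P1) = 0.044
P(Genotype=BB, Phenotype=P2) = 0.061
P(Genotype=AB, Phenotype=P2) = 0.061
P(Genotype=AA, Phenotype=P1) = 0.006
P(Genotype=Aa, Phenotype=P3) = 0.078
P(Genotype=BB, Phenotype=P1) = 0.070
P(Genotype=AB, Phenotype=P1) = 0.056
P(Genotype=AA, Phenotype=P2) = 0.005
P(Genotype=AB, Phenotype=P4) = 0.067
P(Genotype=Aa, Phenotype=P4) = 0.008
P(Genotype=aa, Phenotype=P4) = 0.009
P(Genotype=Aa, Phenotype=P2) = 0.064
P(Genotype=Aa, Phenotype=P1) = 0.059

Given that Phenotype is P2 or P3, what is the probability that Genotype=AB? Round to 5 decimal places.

0.22544

P(Phenotype=P2) = 0.005 + 0.064 + 0.038 + 0.061 + 0.061 = 0.229.
P(Phenotype=P3) = 0.059 + 0.078 + 0.092 + 0.079 + 0.084 = 0.392.
P(Phenotype ∈ {P2, P3}) = 0.229 + 0.392 = 0.621; P(Genotype=AB, Phenotype ∈ {P2, P3}) = 0.061 + 0.079 = 0.140.
P(Genotype=AB | Phenotype ∈ {P2, P3}) = 0.140/0.621 = 0.22544.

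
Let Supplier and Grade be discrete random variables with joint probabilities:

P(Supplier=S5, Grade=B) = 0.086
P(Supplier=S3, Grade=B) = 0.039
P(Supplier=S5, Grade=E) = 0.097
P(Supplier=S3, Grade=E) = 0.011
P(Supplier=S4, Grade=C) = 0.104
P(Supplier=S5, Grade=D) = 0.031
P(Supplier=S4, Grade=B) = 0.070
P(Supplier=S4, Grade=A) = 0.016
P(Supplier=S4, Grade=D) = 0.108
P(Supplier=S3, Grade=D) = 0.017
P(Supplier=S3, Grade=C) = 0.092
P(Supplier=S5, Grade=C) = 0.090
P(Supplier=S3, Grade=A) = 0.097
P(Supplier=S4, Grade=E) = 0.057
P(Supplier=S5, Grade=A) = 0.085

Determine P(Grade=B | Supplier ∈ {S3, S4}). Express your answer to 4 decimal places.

P(Supplier=S3) = 0.097 + 0.039 + 0.092 + 0.017 + 0.011 = 0.256.
P(Supplier=S4) = 0.016 + 0.070 + 0.104 + 0.108 + 0.057 = 0.355.
P(Supplier ∈ {S3, S4}) = 0.256 + 0.355 = 0.611; P(Grade=B, Supplier ∈ {S3, S4}) = 0.039 + 0.070 = 0.109.
P(Grade=B | Supplier ∈ {S3, S4}) = 0.109/0.611 = 0.1784.

0.1784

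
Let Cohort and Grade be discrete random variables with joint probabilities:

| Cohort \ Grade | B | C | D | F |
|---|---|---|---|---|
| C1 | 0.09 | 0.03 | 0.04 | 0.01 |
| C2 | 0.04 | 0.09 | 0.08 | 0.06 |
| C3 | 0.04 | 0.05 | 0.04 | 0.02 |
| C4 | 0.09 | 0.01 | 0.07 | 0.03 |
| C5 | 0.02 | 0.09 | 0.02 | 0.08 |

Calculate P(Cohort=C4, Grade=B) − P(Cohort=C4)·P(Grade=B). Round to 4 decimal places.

P(Cohort=C4) = 0.09 + 0.01 + 0.07 + 0.03 = 0.20.
P(Grade=B) = 0.09 + 0.04 + 0.04 + 0.09 + 0.02 = 0.28.
P(Cohort=C4, Grade=B) − P(Cohort=C4)P(Grade=B) = 0.09 − 0.20×0.28 = 0.0340.

0.0340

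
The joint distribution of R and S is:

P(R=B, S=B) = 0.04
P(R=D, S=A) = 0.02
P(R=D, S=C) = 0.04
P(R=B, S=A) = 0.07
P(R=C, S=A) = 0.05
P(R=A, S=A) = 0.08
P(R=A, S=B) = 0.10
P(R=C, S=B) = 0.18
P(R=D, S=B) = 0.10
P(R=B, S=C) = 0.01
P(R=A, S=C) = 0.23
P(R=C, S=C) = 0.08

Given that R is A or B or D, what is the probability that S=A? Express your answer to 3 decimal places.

0.246

P(R=A) = 0.08 + 0.10 + 0.23 = 0.41.
P(R=B) = 0.07 + 0.04 + 0.01 = 0.12.
P(R=D) = 0.02 + 0.10 + 0.04 = 0.16.
P(R ∈ {A, B, D}) = 0.41 + 0.12 + 0.16 = 0.69; P(S=A, R ∈ {A, B, D}) = 0.08 + 0.07 + 0.02 = 0.17.
P(S=A | R ∈ {A, B, D}) = 0.17/0.69 = 0.246.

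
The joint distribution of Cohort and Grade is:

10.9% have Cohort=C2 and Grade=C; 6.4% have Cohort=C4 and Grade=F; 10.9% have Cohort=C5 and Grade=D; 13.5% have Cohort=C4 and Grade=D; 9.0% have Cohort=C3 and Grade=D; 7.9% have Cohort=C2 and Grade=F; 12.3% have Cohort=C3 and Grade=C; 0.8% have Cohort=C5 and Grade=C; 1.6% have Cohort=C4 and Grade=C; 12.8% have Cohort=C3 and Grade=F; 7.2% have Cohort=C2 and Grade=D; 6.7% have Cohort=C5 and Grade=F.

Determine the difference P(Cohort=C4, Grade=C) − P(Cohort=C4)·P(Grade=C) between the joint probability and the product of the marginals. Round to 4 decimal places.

-0.0390

P(Cohort=C4) = 0.016 + 0.135 + 0.064 = 0.215.
P(Grade=C) = 0.109 + 0.123 + 0.016 + 0.008 = 0.256.
P(Cohort=C4, Grade=C) − P(Cohort=C4)P(Grade=C) = 0.016 − 0.215×0.256 = -0.0390.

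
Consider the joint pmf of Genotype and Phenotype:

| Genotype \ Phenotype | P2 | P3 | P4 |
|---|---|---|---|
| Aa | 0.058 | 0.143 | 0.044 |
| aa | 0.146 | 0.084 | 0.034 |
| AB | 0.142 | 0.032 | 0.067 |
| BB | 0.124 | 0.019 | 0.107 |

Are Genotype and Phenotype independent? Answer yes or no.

no

P(Genotype=Aa) = 0.245 and P(Phenotype=P3) = 0.278, so their product is 0.06811, but P(Genotype=Aa, Phenotype=P3) = 0.143. Since these differ, Genotype and Phenotype are not independent.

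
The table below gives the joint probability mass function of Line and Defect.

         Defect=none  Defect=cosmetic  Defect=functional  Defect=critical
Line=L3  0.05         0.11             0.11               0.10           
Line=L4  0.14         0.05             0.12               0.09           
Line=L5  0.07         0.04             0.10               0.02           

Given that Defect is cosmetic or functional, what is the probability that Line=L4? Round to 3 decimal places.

P(Defect=cosmetic) = 0.11 + 0.05 + 0.04 = 0.20.
P(Defect=functional) = 0.11 + 0.12 + 0.10 = 0.33.
P(Defect ∈ {cosmetic, functional}) = 0.20 + 0.33 = 0.53; P(Line=L4, Defect ∈ {cosmetic, functional}) = 0.05 + 0.12 = 0.17.
P(Line=L4 | Defect ∈ {cosmetic, functional}) = 0.17/0.53 = 0.321.

0.321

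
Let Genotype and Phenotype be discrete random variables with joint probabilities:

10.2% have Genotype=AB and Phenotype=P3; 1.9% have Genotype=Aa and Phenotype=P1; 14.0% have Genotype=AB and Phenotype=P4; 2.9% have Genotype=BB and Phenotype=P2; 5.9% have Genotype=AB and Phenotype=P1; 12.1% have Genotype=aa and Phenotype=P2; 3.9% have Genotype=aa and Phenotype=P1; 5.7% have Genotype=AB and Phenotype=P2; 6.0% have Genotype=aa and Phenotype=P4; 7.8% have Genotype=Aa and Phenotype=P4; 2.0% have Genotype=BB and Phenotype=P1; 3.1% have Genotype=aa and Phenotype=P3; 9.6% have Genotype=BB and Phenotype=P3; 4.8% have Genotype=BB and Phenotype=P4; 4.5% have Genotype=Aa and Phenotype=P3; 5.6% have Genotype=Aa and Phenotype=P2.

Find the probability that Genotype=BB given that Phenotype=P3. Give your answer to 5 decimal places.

0.35036

P(Phenotype=P3) = 0.045 + 0.031 + 0.102 + 0.096 = 0.274.
P(Genotype=BB | Phenotype=P3) = 0.096/0.274 = 0.35036.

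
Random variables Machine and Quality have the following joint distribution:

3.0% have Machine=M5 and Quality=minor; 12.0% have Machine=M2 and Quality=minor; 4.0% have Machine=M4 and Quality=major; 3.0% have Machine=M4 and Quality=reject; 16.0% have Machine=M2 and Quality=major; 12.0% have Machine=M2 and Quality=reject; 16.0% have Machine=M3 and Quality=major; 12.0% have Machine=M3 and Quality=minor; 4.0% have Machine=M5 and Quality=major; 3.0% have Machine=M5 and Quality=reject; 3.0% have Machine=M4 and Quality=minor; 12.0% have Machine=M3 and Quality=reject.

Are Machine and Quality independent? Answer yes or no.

Every cell satisfies P(Machine,Quality) = P(Machine)·P(Quality). For instance P(Machine=M4) = 0.100, P(Quality=reject) = 0.300, and 0.100×0.300 = 0.030 matches the joint entry. So Machine and Quality are independent.

yes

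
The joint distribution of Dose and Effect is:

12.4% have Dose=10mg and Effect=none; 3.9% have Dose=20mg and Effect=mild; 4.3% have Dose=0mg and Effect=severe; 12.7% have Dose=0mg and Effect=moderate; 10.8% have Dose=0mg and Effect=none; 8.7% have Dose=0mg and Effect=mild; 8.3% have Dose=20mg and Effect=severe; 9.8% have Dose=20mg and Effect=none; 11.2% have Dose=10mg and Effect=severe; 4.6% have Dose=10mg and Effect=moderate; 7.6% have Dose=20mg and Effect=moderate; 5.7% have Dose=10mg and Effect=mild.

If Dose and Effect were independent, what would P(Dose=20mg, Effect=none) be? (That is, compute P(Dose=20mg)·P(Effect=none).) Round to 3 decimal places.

P(Dose=20mg) = 0.098 + 0.039 + 0.076 + 0.083 = 0.296.
P(Effect=none) = 0.108 + 0.124 + 0.098 = 0.330.
Product: 0.296 × 0.330 = 0.098.

0.098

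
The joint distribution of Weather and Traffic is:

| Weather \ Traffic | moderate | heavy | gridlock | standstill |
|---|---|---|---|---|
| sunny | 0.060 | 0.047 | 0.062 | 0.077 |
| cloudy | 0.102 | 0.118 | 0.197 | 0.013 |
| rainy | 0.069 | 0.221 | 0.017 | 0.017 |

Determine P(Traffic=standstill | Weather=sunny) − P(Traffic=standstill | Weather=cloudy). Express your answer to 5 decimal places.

0.28278

P(Weather=sunny) = 0.060 + 0.047 + 0.062 + 0.077 = 0.246; P(Traffic=standstill | Weather=sunny) = 0.077/0.246 = 0.313008.
P(Weather=cloudy) = 0.102 + 0.118 + 0.197 + 0.013 = 0.430; P(Traffic=standstill | Weather=cloudy) = 0.013/0.430 = 0.030233.
Difference = 0.28278.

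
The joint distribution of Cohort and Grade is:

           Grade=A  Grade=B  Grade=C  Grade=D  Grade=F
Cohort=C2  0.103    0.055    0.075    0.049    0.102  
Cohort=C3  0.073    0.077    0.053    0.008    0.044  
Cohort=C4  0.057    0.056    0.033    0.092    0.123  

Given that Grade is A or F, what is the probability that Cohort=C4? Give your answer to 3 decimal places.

P(Grade=A) = 0.103 + 0.073 + 0.057 = 0.233.
P(Grade=F) = 0.102 + 0.044 + 0.123 = 0.269.
P(Grade ∈ {A, F}) = 0.233 + 0.269 = 0.502; P(Cohort=C4, Grade ∈ {A, F}) = 0.057 + 0.123 = 0.180.
P(Cohort=C4 | Grade ∈ {A, F}) = 0.180/0.502 = 0.359.

0.359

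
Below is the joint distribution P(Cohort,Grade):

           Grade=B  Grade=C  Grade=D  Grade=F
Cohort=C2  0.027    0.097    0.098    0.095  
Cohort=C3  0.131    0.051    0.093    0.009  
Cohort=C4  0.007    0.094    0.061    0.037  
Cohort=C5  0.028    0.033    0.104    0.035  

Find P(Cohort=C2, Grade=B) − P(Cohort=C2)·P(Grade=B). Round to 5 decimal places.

-0.03418

P(Cohort=C2) = 0.027 + 0.097 + 0.098 + 0.095 = 0.317.
P(Grade=B) = 0.027 + 0.131 + 0.007 + 0.028 = 0.193.
P(Cohort=C2, Grade=B) − P(Cohort=C2)P(Grade=B) = 0.027 − 0.317×0.193 = -0.03418.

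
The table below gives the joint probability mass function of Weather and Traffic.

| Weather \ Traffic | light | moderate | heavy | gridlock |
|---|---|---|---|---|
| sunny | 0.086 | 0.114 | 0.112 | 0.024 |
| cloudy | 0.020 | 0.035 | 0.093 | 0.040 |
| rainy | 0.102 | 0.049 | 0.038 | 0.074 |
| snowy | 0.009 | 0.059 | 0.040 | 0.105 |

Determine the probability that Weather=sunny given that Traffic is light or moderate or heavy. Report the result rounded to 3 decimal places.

P(Traffic=light) = 0.086 + 0.020 + 0.102 + 0.009 = 0.217.
P(Traffic=moderate) = 0.114 + 0.035 + 0.049 + 0.059 = 0.257.
P(Traffic=heavy) = 0.112 + 0.093 + 0.038 + 0.040 = 0.283.
P(Traffic ∈ {light, moderate, heavy}) = 0.217 + 0.257 + 0.283 = 0.757; P(Weather=sunny, Traffic ∈ {light, moderate, heavy}) = 0.086 + 0.114 + 0.112 = 0.312.
P(Weather=sunny | Traffic ∈ {light, moderate, heavy}) = 0.312/0.757 = 0.412.

0.412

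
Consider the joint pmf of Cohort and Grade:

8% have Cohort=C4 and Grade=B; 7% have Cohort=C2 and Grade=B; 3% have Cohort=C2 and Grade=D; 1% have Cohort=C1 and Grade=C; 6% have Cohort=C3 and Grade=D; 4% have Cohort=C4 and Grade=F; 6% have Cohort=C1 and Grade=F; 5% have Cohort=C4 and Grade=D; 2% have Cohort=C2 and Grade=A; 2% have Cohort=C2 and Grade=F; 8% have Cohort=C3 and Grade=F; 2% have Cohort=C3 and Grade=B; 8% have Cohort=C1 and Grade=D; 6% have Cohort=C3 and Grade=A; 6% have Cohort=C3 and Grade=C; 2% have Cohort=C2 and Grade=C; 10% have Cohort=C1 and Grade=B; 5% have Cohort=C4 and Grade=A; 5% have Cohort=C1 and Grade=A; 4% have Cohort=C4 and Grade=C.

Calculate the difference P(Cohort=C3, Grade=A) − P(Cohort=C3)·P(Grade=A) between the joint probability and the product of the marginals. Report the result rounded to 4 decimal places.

0.0096

P(Cohort=C3) = 0.06 + 0.02 + 0.06 + 0.06 + 0.08 = 0.28.
P(Grade=A) = 0.05 + 0.02 + 0.06 + 0.05 = 0.18.
P(Cohort=C3, Grade=A) − P(Cohort=C3)P(Grade=A) = 0.06 − 0.28×0.18 = 0.0096.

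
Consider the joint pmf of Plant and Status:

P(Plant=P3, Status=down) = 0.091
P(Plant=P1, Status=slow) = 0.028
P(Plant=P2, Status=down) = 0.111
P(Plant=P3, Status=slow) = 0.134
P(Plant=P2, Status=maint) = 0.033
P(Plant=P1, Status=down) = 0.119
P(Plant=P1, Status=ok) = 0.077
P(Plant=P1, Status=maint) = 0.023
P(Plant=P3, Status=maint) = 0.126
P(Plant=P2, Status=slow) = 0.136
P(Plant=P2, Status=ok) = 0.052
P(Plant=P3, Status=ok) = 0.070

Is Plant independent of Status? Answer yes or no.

P(Plant=P3) = 0.421 and P(Status=maint) = 0.182, so their product is 0.07662, but P(Plant=P3, Status=maint) = 0.126. Since these differ, Plant and Status are not independent.

no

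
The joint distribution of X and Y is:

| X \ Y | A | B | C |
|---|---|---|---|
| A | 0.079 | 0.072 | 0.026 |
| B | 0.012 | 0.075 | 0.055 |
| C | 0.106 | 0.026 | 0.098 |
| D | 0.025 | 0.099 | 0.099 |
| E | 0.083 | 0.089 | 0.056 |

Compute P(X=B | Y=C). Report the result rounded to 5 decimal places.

0.16467

P(Y=C) = 0.026 + 0.055 + 0.098 + 0.099 + 0.056 = 0.334.
P(X=B | Y=C) = 0.055/0.334 = 0.16467.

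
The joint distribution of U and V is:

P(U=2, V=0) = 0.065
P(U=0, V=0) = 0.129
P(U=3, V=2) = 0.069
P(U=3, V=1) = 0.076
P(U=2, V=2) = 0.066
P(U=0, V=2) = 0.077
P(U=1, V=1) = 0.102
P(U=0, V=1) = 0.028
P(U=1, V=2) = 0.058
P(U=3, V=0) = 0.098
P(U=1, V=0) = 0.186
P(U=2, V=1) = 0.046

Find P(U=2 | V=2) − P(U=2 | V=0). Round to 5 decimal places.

P(V=2) = 0.077 + 0.058 + 0.066 + 0.069 = 0.270; P(U=2 | V=2) = 0.066/0.270 = 0.244444.
P(V=0) = 0.129 + 0.186 + 0.065 + 0.098 = 0.478; P(U=2 | V=0) = 0.065/0.478 = 0.135983.
Difference = 0.10846.

0.10846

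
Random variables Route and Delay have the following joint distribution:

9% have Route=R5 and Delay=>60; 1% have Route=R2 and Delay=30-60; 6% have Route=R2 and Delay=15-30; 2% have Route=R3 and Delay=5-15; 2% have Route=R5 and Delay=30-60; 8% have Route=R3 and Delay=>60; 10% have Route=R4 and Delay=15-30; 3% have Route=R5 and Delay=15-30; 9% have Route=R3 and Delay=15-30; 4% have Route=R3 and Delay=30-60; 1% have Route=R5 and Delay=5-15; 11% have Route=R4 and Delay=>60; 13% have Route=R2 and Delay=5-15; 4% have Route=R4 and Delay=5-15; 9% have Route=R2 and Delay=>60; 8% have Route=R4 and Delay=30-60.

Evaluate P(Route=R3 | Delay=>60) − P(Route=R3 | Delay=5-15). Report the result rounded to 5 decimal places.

0.11622

P(Delay=>60) = 0.09 + 0.08 + 0.11 + 0.09 = 0.37; P(Route=R3 | Delay=>60) = 0.08/0.37 = 0.216216.
P(Delay=5-15) = 0.13 + 0.02 + 0.04 + 0.01 = 0.20; P(Route=R3 | Delay=5-15) = 0.02/0.20 = 0.100000.
Difference = 0.11622.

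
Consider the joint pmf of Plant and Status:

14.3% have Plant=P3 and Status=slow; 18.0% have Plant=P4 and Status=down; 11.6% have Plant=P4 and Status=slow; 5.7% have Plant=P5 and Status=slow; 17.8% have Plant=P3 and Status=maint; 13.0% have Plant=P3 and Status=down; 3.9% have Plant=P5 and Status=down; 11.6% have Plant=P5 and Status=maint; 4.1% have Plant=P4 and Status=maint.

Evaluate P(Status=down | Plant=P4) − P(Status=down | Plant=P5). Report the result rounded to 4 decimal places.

P(Plant=P4) = 0.116 + 0.180 + 0.041 = 0.337; P(Status=down | Plant=P4) = 0.180/0.337 = 0.53412.
P(Plant=P5) = 0.057 + 0.039 + 0.116 = 0.212; P(Status=down | Plant=P5) = 0.039/0.212 = 0.18396.
Difference = 0.3502.

0.3502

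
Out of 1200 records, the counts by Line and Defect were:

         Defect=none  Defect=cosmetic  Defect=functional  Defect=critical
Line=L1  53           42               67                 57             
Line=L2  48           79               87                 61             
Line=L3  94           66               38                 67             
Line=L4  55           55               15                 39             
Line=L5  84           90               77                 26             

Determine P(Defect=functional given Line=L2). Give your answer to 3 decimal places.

Total with Line=L2: 48 + 79 + 87 + 61 = 275.
P(Defect=functional | Line=L2) = 87/275 = 0.316.

0.316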